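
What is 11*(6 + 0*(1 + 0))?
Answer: 66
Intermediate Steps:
11*(6 + 0*(1 + 0)) = 11*(6 + 0*1) = 11*(6 + 0) = 11*6 = 66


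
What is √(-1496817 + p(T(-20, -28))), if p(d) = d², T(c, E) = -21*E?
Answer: 33*I*√1057 ≈ 1072.9*I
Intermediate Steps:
√(-1496817 + p(T(-20, -28))) = √(-1496817 + (-21*(-28))²) = √(-1496817 + 588²) = √(-1496817 + 345744) = √(-1151073) = 33*I*√1057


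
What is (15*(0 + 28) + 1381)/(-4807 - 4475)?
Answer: -1801/9282 ≈ -0.19403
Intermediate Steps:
(15*(0 + 28) + 1381)/(-4807 - 4475) = (15*28 + 1381)/(-9282) = (420 + 1381)*(-1/9282) = 1801*(-1/9282) = -1801/9282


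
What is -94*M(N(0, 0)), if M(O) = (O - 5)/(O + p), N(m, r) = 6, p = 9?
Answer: -94/15 ≈ -6.2667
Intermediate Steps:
M(O) = (-5 + O)/(9 + O) (M(O) = (O - 5)/(O + 9) = (-5 + O)/(9 + O))
-94*M(N(0, 0)) = -94*(-5 + 6)/(9 + 6) = -94/15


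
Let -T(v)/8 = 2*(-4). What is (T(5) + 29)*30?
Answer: 2790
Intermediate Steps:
T(v) = 64 (T(v) = -16*(-4) = -8*(-8) = 64)
(T(5) + 29)*30 = (64 + 29)*30 = 93*30 = 2790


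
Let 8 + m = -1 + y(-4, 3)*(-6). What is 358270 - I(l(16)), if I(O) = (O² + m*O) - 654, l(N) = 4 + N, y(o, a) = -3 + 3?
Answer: 358704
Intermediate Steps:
y(o, a) = 0
m = -9 (m = -8 + (-1 + 0*(-6)) = -8 + (-1 + 0) = -8 - 1 = -9)
I(O) = -654 + O² - 9*O (I(O) = (O² - 9*O) - 654 = -654 + O² - 9*O)
358270 - I(l(16)) = 358270 - (-654 + (4 + 16)² - 9*(4 + 16)) = 358270 - (-654 + 20² - 9*20) = 358270 - (-654 + 400 - 180) = 358270 - 1*(-434) = 358270 + 434 = 358704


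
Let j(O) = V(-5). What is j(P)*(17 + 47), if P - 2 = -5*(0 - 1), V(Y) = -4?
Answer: -256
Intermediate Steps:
P = 7 (P = 2 - 5*(0 - 1) = 2 - 5*(-1) = 2 + 5 = 7)
j(O) = -4
j(P)*(17 + 47) = -4*(17 + 47) = -4*64 = -256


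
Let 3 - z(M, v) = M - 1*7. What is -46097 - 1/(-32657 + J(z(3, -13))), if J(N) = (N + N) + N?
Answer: -1504421691/32636 ≈ -46097.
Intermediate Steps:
z(M, v) = 10 - M (z(M, v) = 3 - (M - 1*7) = 3 - (M - 7) = 3 - (-7 + M) = 3 + (7 - M) = 10 - M)
J(N) = 3*N (J(N) = 2*N + N = 3*N)
-46097 - 1/(-32657 + J(z(3, -13))) = -46097 - 1/(-32657 + 3*(10 - 1*3)) = -46097 - 1/(-32657 + 3*(10 - 3)) = -46097 - 1/(-32657 + 3*7) = -46097 - 1/(-32657 + 21) = -46097 - 1/(-32636) = -46097 - 1*(-1/32636) = -46097 + 1/32636 = -1504421691/32636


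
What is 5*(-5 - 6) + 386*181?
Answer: 69811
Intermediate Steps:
5*(-5 - 6) + 386*181 = 5*(-11) + 69866 = -55 + 69866 = 69811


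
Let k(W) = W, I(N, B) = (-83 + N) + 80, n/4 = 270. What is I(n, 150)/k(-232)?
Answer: -1077/232 ≈ -4.6422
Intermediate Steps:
n = 1080 (n = 4*270 = 1080)
I(N, B) = -3 + N
I(n, 150)/k(-232) = (-3 + 1080)/(-232) = 1077*(-1/232) = -1077/232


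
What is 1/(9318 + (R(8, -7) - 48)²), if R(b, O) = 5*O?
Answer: 1/16207 ≈ 6.1702e-5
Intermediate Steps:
1/(9318 + (R(8, -7) - 48)²) = 1/(9318 + (5*(-7) - 48)²) = 1/(9318 + (-35 - 48)²) = 1/(9318 + (-83)²) = 1/(9318 + 6889) = 1/16207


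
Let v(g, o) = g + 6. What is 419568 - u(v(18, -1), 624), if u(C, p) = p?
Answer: 418944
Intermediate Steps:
v(g, o) = 6 + g
419568 - u(v(18, -1), 624) = 419568 - 1*624 = 419568 - 624 = 418944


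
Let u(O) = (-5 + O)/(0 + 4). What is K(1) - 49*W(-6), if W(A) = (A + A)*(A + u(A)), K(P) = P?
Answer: -5144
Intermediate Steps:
u(O) = -5/4 + O/4 (u(O) = (-5 + O)/4 = (-5 + O)*(1/4) = -5/4 + O/4)
W(A) = 2*A*(-5/4 + 5*A/4) (W(A) = (A + A)*(A + (-5/4 + A/4)) = (2*A)*(-5/4 + 5*A/4) = 2*A*(-5/4 + 5*A/4))
K(1) - 49*W(-6) = 1 - 245*(-6)*(-1 - 6)/2 = 1 - 245*(-6)*(-7)/2 = 1 - 49*105 = 1 - 5145 = -5144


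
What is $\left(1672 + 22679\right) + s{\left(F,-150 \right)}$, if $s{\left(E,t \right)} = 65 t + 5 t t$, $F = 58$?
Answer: $127101$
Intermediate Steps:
$s{\left(E,t \right)} = 5 t^{2} + 65 t$ ($s{\left(E,t \right)} = 65 t + 5 t^{2} = 5 t^{2} + 65 t$)
$\left(1672 + 22679\right) + s{\left(F,-150 \right)} = \left(1672 + 22679\right) + 5 \left(-150\right) \left(13 - 150\right) = 24351 + 5 \left(-150\right) \left(-137\right) = 24351 + 102750 = 127101$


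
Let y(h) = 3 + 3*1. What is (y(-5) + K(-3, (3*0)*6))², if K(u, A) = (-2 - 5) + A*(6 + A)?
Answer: 1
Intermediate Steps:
K(u, A) = -7 + A*(6 + A)
y(h) = 6 (y(h) = 3 + 3 = 6)
(y(-5) + K(-3, (3*0)*6))² = (6 + (-7 + ((3*0)*6)² + 6*((3*0)*6)))² = (6 + (-7 + (0*6)² + 6*(0*6)))² = (6 + (-7 + 0² + 6*0))² = (6 + (-7 + 0 + 0))² = (6 - 7)² = (-1)² = 1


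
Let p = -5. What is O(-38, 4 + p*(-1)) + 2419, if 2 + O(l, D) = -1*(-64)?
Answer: 2481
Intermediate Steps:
O(l, D) = 62 (O(l, D) = -2 - 1*(-64) = -2 + 64 = 62)
O(-38, 4 + p*(-1)) + 2419 = 62 + 2419 = 2481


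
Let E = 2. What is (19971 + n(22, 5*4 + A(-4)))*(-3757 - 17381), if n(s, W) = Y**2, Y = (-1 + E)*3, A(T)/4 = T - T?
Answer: -422337240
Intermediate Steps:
A(T) = 0 (A(T) = 4*(T - T) = 4*0 = 0)
Y = 3 (Y = (-1 + 2)*3 = 1*3 = 3)
n(s, W) = 9 (n(s, W) = 3**2 = 9)
(19971 + n(22, 5*4 + A(-4)))*(-3757 - 17381) = (19971 + 9)*(-3757 - 17381) = 19980*(-21138) = -422337240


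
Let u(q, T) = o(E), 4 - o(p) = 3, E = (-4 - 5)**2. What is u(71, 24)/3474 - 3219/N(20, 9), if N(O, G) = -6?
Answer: 931901/1737 ≈ 536.50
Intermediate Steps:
E = 81 (E = (-9)**2 = 81)
o(p) = 1 (o(p) = 4 - 1*3 = 4 - 3 = 1)
u(q, T) = 1
u(71, 24)/3474 - 3219/N(20, 9) = 1/3474 - 3219/(-6) = 1*(1/3474) - 3219*(-1/6) = 1/3474 + 1073/2 = 931901/1737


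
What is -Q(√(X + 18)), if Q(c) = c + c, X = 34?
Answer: -4*√13 ≈ -14.422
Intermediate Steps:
Q(c) = 2*c
-Q(√(X + 18)) = -2*√(34 + 18) = -2*√52 = -2*2*√13 = -4*√13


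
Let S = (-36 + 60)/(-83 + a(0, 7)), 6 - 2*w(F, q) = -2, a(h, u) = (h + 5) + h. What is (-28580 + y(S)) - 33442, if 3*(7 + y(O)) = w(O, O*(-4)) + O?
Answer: -806361/13 ≈ -62028.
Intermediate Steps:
a(h, u) = 5 + 2*h (a(h, u) = (5 + h) + h = 5 + 2*h)
w(F, q) = 4 (w(F, q) = 3 - 1/2*(-2) = 3 + 1 = 4)
S = -4/13 (S = (-36 + 60)/(-83 + (5 + 2*0)) = 24/(-83 + (5 + 0)) = 24/(-83 + 5) = 24/(-78) = 24*(-1/78) = -4/13 ≈ -0.30769)
y(O) = -17/3 + O/3 (y(O) = -7 + (4 + O)/3 = -7 + (4/3 + O/3) = -17/3 + O/3)
(-28580 + y(S)) - 33442 = (-28580 + (-17/3 + (1/3)*(-4/13))) - 33442 = (-28580 + (-17/3 - 4/39)) - 33442 = (-28580 - 75/13) - 33442 = -371615/13 - 33442 = -806361/13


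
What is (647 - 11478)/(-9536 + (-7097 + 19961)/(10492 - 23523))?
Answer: 141138761/124276480 ≈ 1.1357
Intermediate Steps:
(647 - 11478)/(-9536 + (-7097 + 19961)/(10492 - 23523)) = -10831/(-9536 + 12864/(-13031)) = -10831/(-9536 + 12864*(-1/13031)) = -10831/(-9536 - 12864/13031) = -10831/(-124276480/13031) = -10831*(-13031/124276480) = 141138761/124276480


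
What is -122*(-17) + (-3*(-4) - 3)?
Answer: 2083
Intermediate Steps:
-122*(-17) + (-3*(-4) - 3) = 2074 + (12 - 3) = 2074 + 9 = 2083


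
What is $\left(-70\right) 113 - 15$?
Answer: $-7925$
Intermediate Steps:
$\left(-70\right) 113 - 15 = -7910 - 15 = -7925$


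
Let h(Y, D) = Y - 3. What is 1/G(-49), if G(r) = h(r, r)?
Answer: -1/52 ≈ -0.019231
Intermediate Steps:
h(Y, D) = -3 + Y
G(r) = -3 + r
1/G(-49) = 1/(-3 - 49) = 1/(-52) = -1/52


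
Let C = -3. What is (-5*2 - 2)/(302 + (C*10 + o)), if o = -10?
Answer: -6/131 ≈ -0.045802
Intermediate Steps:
(-5*2 - 2)/(302 + (C*10 + o)) = (-5*2 - 2)/(302 + (-3*10 - 10)) = (-10 - 2)/(302 + (-30 - 10)) = -12/(302 - 40) = -12/262 = -12*1/262 = -6/131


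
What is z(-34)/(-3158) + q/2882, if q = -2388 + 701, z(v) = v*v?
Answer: -4329569/4550678 ≈ -0.95141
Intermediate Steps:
z(v) = v²
q = -1687
z(-34)/(-3158) + q/2882 = (-34)²/(-3158) - 1687/2882 = 1156*(-1/3158) - 1687*1/2882 = -578/1579 - 1687/2882 = -4329569/4550678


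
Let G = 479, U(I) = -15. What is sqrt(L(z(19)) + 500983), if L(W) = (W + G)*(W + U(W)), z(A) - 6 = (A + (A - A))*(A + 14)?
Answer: sqrt(1188199) ≈ 1090.0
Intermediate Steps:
z(A) = 6 + A*(14 + A) (z(A) = 6 + (A + (A - A))*(A + 14) = 6 + (A + 0)*(14 + A) = 6 + A*(14 + A))
L(W) = (-15 + W)*(479 + W) (L(W) = (W + 479)*(W - 15) = (479 + W)*(-15 + W) = (-15 + W)*(479 + W))
sqrt(L(z(19)) + 500983) = sqrt((-7185 + (6 + 19**2 + 14*19)**2 + 464*(6 + 19**2 + 14*19)) + 500983) = sqrt((-7185 + (6 + 361 + 266)**2 + 464*(6 + 361 + 266)) + 500983) = sqrt((-7185 + 633**2 + 464*633) + 500983) = sqrt((-7185 + 400689 + 293712) + 500983) = sqrt(687216 + 500983) = sqrt(1188199)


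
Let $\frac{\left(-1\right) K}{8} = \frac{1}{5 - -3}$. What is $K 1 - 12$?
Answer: $-13$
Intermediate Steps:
$K = -1$ ($K = - \frac{8}{5 - -3} = - \frac{8}{5 + 3} = - \frac{8}{8} = \left(-8\right) \frac{1}{8} = -1$)
$K 1 - 12 = \left(-1\right) 1 - 12 = -1 - 12 = -13$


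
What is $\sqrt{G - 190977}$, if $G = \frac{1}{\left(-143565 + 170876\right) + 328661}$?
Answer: $\frac{i \sqrt{6049963475974499}}{177986} \approx 437.01 i$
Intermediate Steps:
$G = \frac{1}{355972}$ ($G = \frac{1}{27311 + 328661} = \frac{1}{355972} \approx 2.8092 \cdot 10^{-6}$)
$\sqrt{G - 190977} = \sqrt{\frac{1}{355972} - 190977} = \sqrt{- \frac{67982464643}{355972}} = \frac{i \sqrt{6049963475974499}}{177986}$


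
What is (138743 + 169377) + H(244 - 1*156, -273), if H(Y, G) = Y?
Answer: 308208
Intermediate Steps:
(138743 + 169377) + H(244 - 1*156, -273) = (138743 + 169377) + (244 - 1*156) = 308120 + (244 - 156) = 308120 + 88 = 308208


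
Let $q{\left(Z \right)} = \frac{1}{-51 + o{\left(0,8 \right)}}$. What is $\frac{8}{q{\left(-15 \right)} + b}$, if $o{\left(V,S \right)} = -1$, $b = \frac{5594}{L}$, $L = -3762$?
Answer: $- \frac{782496}{147325} \approx -5.3114$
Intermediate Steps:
$b = - \frac{2797}{1881}$ ($b = \frac{5594}{-3762} = 5594 \left(- \frac{1}{3762}\right) = - \frac{2797}{1881} \approx -1.487$)
$q{\left(Z \right)} = - \frac{1}{52}$ ($q{\left(Z \right)} = \frac{1}{-51 - 1} = \frac{1}{-52} = - \frac{1}{52}$)
$\frac{8}{q{\left(-15 \right)} + b} = \frac{8}{- \frac{1}{52} - \frac{2797}{1881}} = \frac{8}{- \frac{147325}{97812}} = 8 \left(- \frac{97812}{147325}\right) = - \frac{782496}{147325}$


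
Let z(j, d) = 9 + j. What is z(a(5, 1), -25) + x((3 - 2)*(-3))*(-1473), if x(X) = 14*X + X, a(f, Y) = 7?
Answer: 66301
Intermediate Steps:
x(X) = 15*X
z(a(5, 1), -25) + x((3 - 2)*(-3))*(-1473) = (9 + 7) + (15*((3 - 2)*(-3)))*(-1473) = 16 + (15*(1*(-3)))*(-1473) = 16 + (15*(-3))*(-1473) = 16 - 45*(-1473) = 16 + 66285 = 66301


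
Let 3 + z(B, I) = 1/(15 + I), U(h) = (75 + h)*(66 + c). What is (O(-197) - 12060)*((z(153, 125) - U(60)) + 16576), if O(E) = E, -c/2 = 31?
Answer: -3930331371/20 ≈ -1.9652e+8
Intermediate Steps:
c = -62 (c = -2*31 = -62)
U(h) = 300 + 4*h (U(h) = (75 + h)*(66 - 62) = (75 + h)*4 = 300 + 4*h)
z(B, I) = -3 + 1/(15 + I)
(O(-197) - 12060)*((z(153, 125) - U(60)) + 16576) = (-197 - 12060)*(((-44 - 3*125)/(15 + 125) - (300 + 4*60)) + 16576) = -12257*(((-44 - 375)/140 - (300 + 240)) + 16576) = -12257*(((1/140)*(-419) - 1*540) + 16576) = -12257*((-419/140 - 540) + 16576) = -12257*(-76019/140 + 16576) = -12257*2244621/140 = -3930331371/20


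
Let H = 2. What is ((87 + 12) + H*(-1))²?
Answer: 9409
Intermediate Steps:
((87 + 12) + H*(-1))² = ((87 + 12) + 2*(-1))² = (99 - 2)² = 97² = 9409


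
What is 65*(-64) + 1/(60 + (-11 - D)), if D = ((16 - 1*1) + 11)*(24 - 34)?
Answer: -1285439/309 ≈ -4160.0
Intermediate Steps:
D = -260 (D = ((16 - 1) + 11)*(-10) = (15 + 11)*(-10) = 26*(-10) = -260)
65*(-64) + 1/(60 + (-11 - D)) = 65*(-64) + 1/(60 + (-11 - 1*(-260))) = -4160 + 1/(60 + (-11 + 260)) = -4160 + 1/(60 + 249) = -4160 + 1/309 = -1285439/309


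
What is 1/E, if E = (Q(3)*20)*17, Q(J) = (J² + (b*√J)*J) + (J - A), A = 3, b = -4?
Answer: -1/13260 - √3/9945 ≈ -0.00024958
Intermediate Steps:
Q(J) = -3 + J + J² - 4*J^(3/2) (Q(J) = (J² + (-4*√J)*J) + (J - 1*3) = (J² - 4*J^(3/2)) + (J - 3) = (J² - 4*J^(3/2)) + (-3 + J) = -3 + J + J² - 4*J^(3/2))
E = 3060 - 4080*√3 (E = ((-3 + 3 + 3² - 12*√3)*20)*17 = ((-3 + 3 + 9 - 12*√3)*20)*17 = ((9 - 12*√3)*20)*17 = (180 - 240*√3)*17 = 3060 - 4080*√3 ≈ -4006.8)
1/E = 1/(3060 - 4080*√3)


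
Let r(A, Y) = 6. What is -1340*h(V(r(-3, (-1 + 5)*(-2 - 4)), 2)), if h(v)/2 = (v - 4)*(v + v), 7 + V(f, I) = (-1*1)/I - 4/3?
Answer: -5468540/9 ≈ -6.0762e+5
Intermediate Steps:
V(f, I) = -25/3 - 1/I (V(f, I) = -7 + ((-1*1)/I - 4/3) = -7 + (-1/I - 4*⅓) = -7 + (-1/I - 4/3) = -7 + (-4/3 - 1/I) = -25/3 - 1/I)
h(v) = 4*v*(-4 + v) (h(v) = 2*((v - 4)*(v + v)) = 2*((-4 + v)*(2*v)) = 2*(2*v*(-4 + v)) = 4*v*(-4 + v))
-1340*h(V(r(-3, (-1 + 5)*(-2 - 4)), 2)) = -5360*(-25/3 - 1/2)*(-4 + (-25/3 - 1/2)) = -5360*(-25/3 - 1*½)*(-4 + (-25/3 - 1*½)) = -5360*(-25/3 - ½)*(-4 + (-25/3 - ½)) = -5360*(-53)*(-4 - 53/6)/6 = -5360*(-53)*(-77)/(6*6) = -1340*4081/9 = -5468540/9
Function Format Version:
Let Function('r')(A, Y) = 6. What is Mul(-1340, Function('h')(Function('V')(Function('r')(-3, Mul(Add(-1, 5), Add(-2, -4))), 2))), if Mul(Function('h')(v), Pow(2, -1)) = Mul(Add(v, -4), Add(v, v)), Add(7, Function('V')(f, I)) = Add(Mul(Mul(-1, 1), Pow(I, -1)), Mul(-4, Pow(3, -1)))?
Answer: Rational(-5468540, 9) ≈ -6.0762e+5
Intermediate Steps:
Function('V')(f, I) = Add(Rational(-25, 3), Mul(-1, Pow(I, -1))) (Function('V')(f, I) = Add(-7, Add(Mul(Mul(-1, 1), Pow(I, -1)), Mul(-4, Pow(3, -1)))) = Add(-7, Add(Mul(-1, Pow(I, -1)), Mul(-4, Rational(1, 3)))) = Add(-7, Add(Mul(-1, Pow(I, -1)), Rational(-4, 3))) = Add(-7, Add(Rational(-4, 3), Mul(-1, Pow(I, -1)))) = Add(Rational(-25, 3), Mul(-1, Pow(I, -1))))
Function('h')(v) = Mul(4, v, Add(-4, v)) (Function('h')(v) = Mul(2, Mul(Add(v, -4), Add(v, v))) = Mul(2, Mul(Add(-4, v), Mul(2, v))) = Mul(2, Mul(2, v, Add(-4, v))) = Mul(4, v, Add(-4, v)))
Mul(-1340, Function('h')(Function('V')(Function('r')(-3, Mul(Add(-1, 5), Add(-2, -4))), 2))) = Mul(-1340, Mul(4, Add(Rational(-25, 3), Mul(-1, Pow(2, -1))), Add(-4, Add(Rational(-25, 3), Mul(-1, Pow(2, -1)))))) = Mul(-1340, Mul(4, Add(Rational(-25, 3), Mul(-1, Rational(1, 2))), Add(-4, Add(Rational(-25, 3), Mul(-1, Rational(1, 2)))))) = Mul(-1340, Mul(4, Add(Rational(-25, 3), Rational(-1, 2)), Add(-4, Add(Rational(-25, 3), Rational(-1, 2))))) = Mul(-1340, Mul(4, Rational(-53, 6), Add(-4, Rational(-53, 6)))) = Mul(-1340, Mul(4, Rational(-53, 6), Rational(-77, 6))) = Mul(-1340, Rational(4081, 9)) = Rational(-5468540, 9)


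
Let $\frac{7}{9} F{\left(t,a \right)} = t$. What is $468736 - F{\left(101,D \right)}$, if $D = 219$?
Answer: $\frac{3280243}{7} \approx 4.6861 \cdot 10^{5}$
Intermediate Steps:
$F{\left(t,a \right)} = \frac{9 t}{7}$
$468736 - F{\left(101,D \right)} = 468736 - \frac{9}{7} \cdot 101 = 468736 - \frac{909}{7} = \frac{3280243}{7}$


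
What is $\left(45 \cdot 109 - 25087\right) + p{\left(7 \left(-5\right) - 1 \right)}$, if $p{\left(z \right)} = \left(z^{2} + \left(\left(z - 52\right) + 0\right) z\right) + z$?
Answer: $-15754$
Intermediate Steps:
$p{\left(z \right)} = z + z^{2} + z \left(-52 + z\right)$ ($p{\left(z \right)} = \left(z^{2} + \left(\left(-52 + z\right) + 0\right) z\right) + z = \left(z^{2} + \left(-52 + z\right) z\right) + z = \left(z^{2} + z \left(-52 + z\right)\right) + z = z + z^{2} + z \left(-52 + z\right)$)
$\left(45 \cdot 109 - 25087\right) + p{\left(7 \left(-5\right) - 1 \right)} = \left(45 \cdot 109 - 25087\right) + \left(7 \left(-5\right) - 1\right) \left(-51 + 2 \left(7 \left(-5\right) - 1\right)\right) = \left(4905 - 25087\right) + \left(-35 - 1\right) \left(-51 + 2 \left(-35 - 1\right)\right) = -20182 - 36 \left(-51 + 2 \left(-36\right)\right) = -20182 - 36 \left(-51 - 72\right) = -20182 - -4428 = -20182 + 4428 = -15754$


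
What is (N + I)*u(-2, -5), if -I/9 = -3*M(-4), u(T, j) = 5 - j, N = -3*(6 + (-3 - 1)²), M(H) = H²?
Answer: 3660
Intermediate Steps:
N = -66 (N = -3*(6 + (-4)²) = -3*(6 + 16) = -3*22 = -66)
I = 432 (I = -(-27)*(-4)² = -(-27)*16 = -9*(-48) = 432)
(N + I)*u(-2, -5) = (-66 + 432)*(5 - 1*(-5)) = 366*(5 + 5) = 366*10 = 3660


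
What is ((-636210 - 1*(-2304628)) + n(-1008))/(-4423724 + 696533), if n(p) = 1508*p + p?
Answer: -147346/3727191 ≈ -0.039533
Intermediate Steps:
n(p) = 1509*p
((-636210 - 1*(-2304628)) + n(-1008))/(-4423724 + 696533) = ((-636210 - 1*(-2304628)) + 1509*(-1008))/(-4423724 + 696533) = ((-636210 + 2304628) - 1521072)/(-3727191) = (1668418 - 1521072)*(-1/3727191) = 147346*(-1/3727191) = -147346/3727191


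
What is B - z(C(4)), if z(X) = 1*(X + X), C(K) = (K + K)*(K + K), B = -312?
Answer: -440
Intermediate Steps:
C(K) = 4*K**2 (C(K) = (2*K)*(2*K) = 4*K**2)
z(X) = 2*X (z(X) = 1*(2*X) = 2*X)
B - z(C(4)) = -312 - 2*4*4**2 = -312 - 2*4*16 = -312 - 2*64 = -312 - 1*128 = -312 - 128 = -440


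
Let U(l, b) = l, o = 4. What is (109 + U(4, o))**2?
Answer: 12769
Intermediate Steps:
(109 + U(4, o))**2 = (109 + 4)**2 = 113**2 = 12769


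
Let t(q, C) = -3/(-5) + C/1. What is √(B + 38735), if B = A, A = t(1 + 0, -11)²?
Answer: √971079/5 ≈ 197.09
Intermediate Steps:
t(q, C) = ⅗ + C (t(q, C) = -3*(-⅕) + C*1 = ⅗ + C)
A = 2704/25 (A = (⅗ - 11)² = (-52/5)² = 2704/25 ≈ 108.16)
B = 2704/25 ≈ 108.16
√(B + 38735) = √(2704/25 + 38735) = √(971079/25) = √971079/5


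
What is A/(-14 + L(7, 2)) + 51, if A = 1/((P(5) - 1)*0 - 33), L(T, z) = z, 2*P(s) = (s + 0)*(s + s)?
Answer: 20197/396 ≈ 51.003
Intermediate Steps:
P(s) = s² (P(s) = ((s + 0)*(s + s))/2 = (s*(2*s))/2 = (2*s²)/2 = s²)
A = -1/33 (A = 1/((5² - 1)*0 - 33) = 1/((25 - 1)*0 - 33) = 1/(24*0 - 33) = 1/(0 - 33) = 1/(-33) = -1/33 ≈ -0.030303)
A/(-14 + L(7, 2)) + 51 = -1/33/(-14 + 2) + 51 = -1/33/(-12) + 51 = -1/12*(-1/33) + 51 = 1/396 + 51 = 20197/396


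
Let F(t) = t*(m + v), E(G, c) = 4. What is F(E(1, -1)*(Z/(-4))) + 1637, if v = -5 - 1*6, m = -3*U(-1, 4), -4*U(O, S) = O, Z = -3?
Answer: 6407/4 ≈ 1601.8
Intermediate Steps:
U(O, S) = -O/4
m = -¾ (m = -(-3)*(-1)/4 = -3*¼ = -¾ ≈ -0.75000)
v = -11 (v = -5 - 6 = -11)
F(t) = -47*t/4 (F(t) = t*(-¾ - 11) = t*(-47/4) = -47*t/4)
F(E(1, -1)*(Z/(-4))) + 1637 = -47*(-3/(-4)) + 1637 = -47*(-3*(-¼)) + 1637 = -47*3/4 + 1637 = -47/4*3 + 1637 = -141/4 + 1637 = 6407/4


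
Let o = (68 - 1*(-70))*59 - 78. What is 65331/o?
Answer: 1037/128 ≈ 8.1016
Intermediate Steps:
o = 8064 (o = (68 + 70)*59 - 78 = 138*59 - 78 = 8142 - 78 = 8064)
65331/o = 65331/8064 = 65331*(1/8064) = 1037/128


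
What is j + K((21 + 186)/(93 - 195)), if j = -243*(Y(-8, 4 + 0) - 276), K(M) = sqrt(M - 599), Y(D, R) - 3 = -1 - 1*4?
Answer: 67554 + I*sqrt(694790)/34 ≈ 67554.0 + 24.516*I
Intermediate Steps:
Y(D, R) = -2 (Y(D, R) = 3 + (-1 - 1*4) = 3 + (-1 - 4) = 3 - 5 = -2)
K(M) = sqrt(-599 + M)
j = 67554 (j = -243*(-2 - 276) = -243*(-278) = 67554)
j + K((21 + 186)/(93 - 195)) = 67554 + sqrt(-599 + (21 + 186)/(93 - 195)) = 67554 + sqrt(-599 + 207/(-102)) = 67554 + sqrt(-599 + 207*(-1/102)) = 67554 + sqrt(-599 - 69/34) = 67554 + sqrt(-20435/34) = 67554 + I*sqrt(694790)/34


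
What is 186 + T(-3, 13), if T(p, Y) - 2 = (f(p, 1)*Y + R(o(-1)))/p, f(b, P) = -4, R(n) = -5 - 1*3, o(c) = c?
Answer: 208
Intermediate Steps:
R(n) = -8 (R(n) = -5 - 3 = -8)
T(p, Y) = 2 + (-8 - 4*Y)/p (T(p, Y) = 2 + (-4*Y - 8)/p = 2 + (-8 - 4*Y)/p)
186 + T(-3, 13) = 186 + 2*(-4 - 3 - 2*13)/(-3) = 186 + 2*(-⅓)*(-4 - 3 - 26) = 186 + 2*(-⅓)*(-33) = 186 + 22 = 208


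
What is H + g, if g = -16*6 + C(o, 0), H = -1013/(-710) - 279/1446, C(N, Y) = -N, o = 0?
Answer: -8107721/85555 ≈ -94.766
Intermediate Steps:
H = 105559/85555 (H = -1013*(-1/710) - 279*1/1446 = 1013/710 - 93/482 = 105559/85555 ≈ 1.2338)
g = -96 (g = -16*6 - 1*0 = -96 + 0 = -96)
H + g = 105559/85555 - 96 = -8107721/85555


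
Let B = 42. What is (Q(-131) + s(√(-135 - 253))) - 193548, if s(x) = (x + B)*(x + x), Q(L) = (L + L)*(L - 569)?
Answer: -10924 + 168*I*√97 ≈ -10924.0 + 1654.6*I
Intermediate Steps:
Q(L) = 2*L*(-569 + L) (Q(L) = (2*L)*(-569 + L) = 2*L*(-569 + L))
s(x) = 2*x*(42 + x) (s(x) = (x + 42)*(x + x) = (42 + x)*(2*x) = 2*x*(42 + x))
(Q(-131) + s(√(-135 - 253))) - 193548 = (2*(-131)*(-569 - 131) + 2*√(-135 - 253)*(42 + √(-135 - 253))) - 193548 = (2*(-131)*(-700) + 2*√(-388)*(42 + √(-388))) - 193548 = (183400 + 2*(2*I*√97)*(42 + 2*I*√97)) - 193548 = (183400 + 4*I*√97*(42 + 2*I*√97)) - 193548 = -10148 + 4*I*√97*(42 + 2*I*√97)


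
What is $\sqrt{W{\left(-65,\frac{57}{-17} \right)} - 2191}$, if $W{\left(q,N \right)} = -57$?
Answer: $2 i \sqrt{562} \approx 47.413 i$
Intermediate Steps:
$\sqrt{W{\left(-65,\frac{57}{-17} \right)} - 2191} = \sqrt{-57 - 2191} = \sqrt{-2248} = 2 i \sqrt{562}$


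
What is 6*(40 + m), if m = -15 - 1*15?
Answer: 60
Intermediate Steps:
m = -30 (m = -15 - 15 = -30)
6*(40 + m) = 6*(40 - 30) = 6*10 = 60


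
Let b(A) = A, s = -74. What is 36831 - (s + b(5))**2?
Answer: 32070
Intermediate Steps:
36831 - (s + b(5))**2 = 36831 - (-74 + 5)**2 = 36831 - 1*(-69)**2 = 36831 - 1*4761 = 36831 - 4761 = 32070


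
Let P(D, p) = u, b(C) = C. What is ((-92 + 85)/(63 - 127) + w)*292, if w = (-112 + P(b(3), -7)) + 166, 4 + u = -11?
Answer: 182719/16 ≈ 11420.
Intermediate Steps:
u = -15 (u = -4 - 11 = -15)
P(D, p) = -15
w = 39 (w = (-112 - 15) + 166 = -127 + 166 = 39)
((-92 + 85)/(63 - 127) + w)*292 = ((-92 + 85)/(63 - 127) + 39)*292 = (-7/(-64) + 39)*292 = (-7*(-1/64) + 39)*292 = (7/64 + 39)*292 = (2503/64)*292 = 182719/16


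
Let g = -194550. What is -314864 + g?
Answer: -509414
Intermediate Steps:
-314864 + g = -314864 - 194550 = -509414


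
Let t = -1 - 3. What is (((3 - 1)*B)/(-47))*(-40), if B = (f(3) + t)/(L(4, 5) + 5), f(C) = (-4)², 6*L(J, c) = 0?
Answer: 192/47 ≈ 4.0851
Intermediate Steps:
L(J, c) = 0 (L(J, c) = (⅙)*0 = 0)
f(C) = 16
t = -4
B = 12/5 (B = (16 - 4)/(0 + 5) = 12/5 ≈ 2.4000)
(((3 - 1)*B)/(-47))*(-40) = (((3 - 1)*(12/5))/(-47))*(-40) = ((2*(12/5))*(-1/47))*(-40) = ((24/5)*(-1/47))*(-40) = -24/235*(-40) = 192/47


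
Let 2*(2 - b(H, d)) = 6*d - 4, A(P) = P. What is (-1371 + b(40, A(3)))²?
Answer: 1893376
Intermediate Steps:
b(H, d) = 4 - 3*d (b(H, d) = 2 - (6*d - 4)/2 = 2 - (-4 + 6*d)/2 = 2 + (2 - 3*d) = 4 - 3*d)
(-1371 + b(40, A(3)))² = (-1371 + (4 - 3*3))² = (-1371 + (4 - 9))² = (-1371 - 5)² = (-1376)² = 1893376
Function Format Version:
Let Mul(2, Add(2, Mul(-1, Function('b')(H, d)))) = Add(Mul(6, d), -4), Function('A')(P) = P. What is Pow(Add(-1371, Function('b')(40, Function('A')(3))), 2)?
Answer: 1893376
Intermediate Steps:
Function('b')(H, d) = Add(4, Mul(-3, d)) (Function('b')(H, d) = Add(2, Mul(Rational(-1, 2), Add(Mul(6, d), -4))) = Add(2, Mul(Rational(-1, 2), Add(-4, Mul(6, d)))) = Add(2, Add(2, Mul(-3, d))) = Add(4, Mul(-3, d)))
Pow(Add(-1371, Function('b')(40, Function('A')(3))), 2) = Pow(Add(-1371, Add(4, Mul(-3, 3))), 2) = Pow(Add(-1371, Add(4, -9)), 2) = Pow(Add(-1371, -5), 2) = Pow(-1376, 2) = 1893376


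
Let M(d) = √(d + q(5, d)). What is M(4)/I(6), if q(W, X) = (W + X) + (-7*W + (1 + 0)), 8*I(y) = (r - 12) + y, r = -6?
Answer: -2*I*√21/3 ≈ -3.055*I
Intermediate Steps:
I(y) = -9/4 + y/8 (I(y) = ((-6 - 12) + y)/8 = (-18 + y)/8 = -9/4 + y/8)
q(W, X) = 1 + X - 6*W (q(W, X) = (W + X) + (-7*W + 1) = (W + X) + (1 - 7*W) = 1 + X - 6*W)
M(d) = √(-29 + 2*d) (M(d) = √(d + (1 + d - 6*5)) = √(d + (1 + d - 30)) = √(d + (-29 + d)) = √(-29 + 2*d))
M(4)/I(6) = √(-29 + 2*4)/(-9/4 + (⅛)*6) = √(-29 + 8)/(-9/4 + ¾) = √(-21)/(-3/2) = (I*√21)*(-⅔) = -2*I*√21/3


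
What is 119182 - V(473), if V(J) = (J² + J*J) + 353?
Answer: -328629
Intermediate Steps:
V(J) = 353 + 2*J² (V(J) = (J² + J²) + 353 = 2*J² + 353 = 353 + 2*J²)
119182 - V(473) = 119182 - (353 + 2*473²) = 119182 - (353 + 2*223729) = 119182 - (353 + 447458) = 119182 - 1*447811 = 119182 - 447811 = -328629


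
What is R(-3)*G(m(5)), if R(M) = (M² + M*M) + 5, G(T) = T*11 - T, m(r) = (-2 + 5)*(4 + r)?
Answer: 6210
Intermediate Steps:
m(r) = 12 + 3*r (m(r) = 3*(4 + r) = 12 + 3*r)
G(T) = 10*T (G(T) = 11*T - T = 10*T)
R(M) = 5 + 2*M² (R(M) = (M² + M²) + 5 = 2*M² + 5 = 5 + 2*M²)
R(-3)*G(m(5)) = (5 + 2*(-3)²)*(10*(12 + 3*5)) = (5 + 2*9)*(10*(12 + 15)) = (5 + 18)*(10*27) = 23*270 = 6210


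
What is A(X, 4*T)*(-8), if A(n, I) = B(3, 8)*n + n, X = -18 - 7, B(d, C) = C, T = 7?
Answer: 1800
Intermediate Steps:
X = -25
A(n, I) = 9*n (A(n, I) = 8*n + n = 9*n)
A(X, 4*T)*(-8) = (9*(-25))*(-8) = -225*(-8) = 1800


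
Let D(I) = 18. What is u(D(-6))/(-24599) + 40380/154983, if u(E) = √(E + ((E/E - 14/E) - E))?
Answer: 13460/51661 - √2/73797 ≈ 0.26053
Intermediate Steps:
u(E) = √(1 - 14/E) (u(E) = √(E + ((1 - 14/E) - E)) = √(E + (1 - E - 14/E)) = √(1 - 14/E))
u(D(-6))/(-24599) + 40380/154983 = √((-14 + 18)/18)/(-24599) + 40380/154983 = √((1/18)*4)*(-1/24599) + 40380*(1/154983) = √(2/9)*(-1/24599) + 13460/51661 = (√2/3)*(-1/24599) + 13460/51661 = -√2/73797 + 13460/51661 = 13460/51661 - √2/73797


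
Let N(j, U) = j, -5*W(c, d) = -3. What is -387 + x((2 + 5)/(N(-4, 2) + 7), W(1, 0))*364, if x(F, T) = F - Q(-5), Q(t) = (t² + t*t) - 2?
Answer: -51029/3 ≈ -17010.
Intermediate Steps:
W(c, d) = ⅗ (W(c, d) = -⅕*(-3) = ⅗)
Q(t) = -2 + 2*t² (Q(t) = (t² + t²) - 2 = 2*t² - 2 = -2 + 2*t²)
x(F, T) = -48 + F (x(F, T) = F - (-2 + 2*(-5)²) = F - (-2 + 2*25) = F - (-2 + 50) = F - 1*48 = F - 48 = -48 + F)
-387 + x((2 + 5)/(N(-4, 2) + 7), W(1, 0))*364 = -387 + (-48 + (2 + 5)/(-4 + 7))*364 = -387 + (-48 + 7/3)*364 = -387 - 137/3*364 = -387 - 49868/3 = -51029/3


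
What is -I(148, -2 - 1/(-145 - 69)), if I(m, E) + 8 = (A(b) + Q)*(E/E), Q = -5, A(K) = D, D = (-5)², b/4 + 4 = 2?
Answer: -12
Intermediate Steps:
b = -8 (b = -16 + 4*2 = -16 + 8 = -8)
D = 25
A(K) = 25
I(m, E) = 12 (I(m, E) = -8 + (25 - 5)*(E/E) = -8 + 20*1 = -8 + 20 = 12)
-I(148, -2 - 1/(-145 - 69)) = -1*12 = -12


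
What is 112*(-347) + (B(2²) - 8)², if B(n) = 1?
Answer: -38815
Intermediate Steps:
112*(-347) + (B(2²) - 8)² = 112*(-347) + (1 - 8)² = -38864 + (-7)² = -38864 + 49 = -38815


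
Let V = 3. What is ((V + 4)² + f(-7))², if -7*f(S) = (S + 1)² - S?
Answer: 90000/49 ≈ 1836.7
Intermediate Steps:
f(S) = -(1 + S)²/7 + S/7 (f(S) = -((S + 1)² - S)/7 = -((1 + S)² - S)/7 = -(1 + S)²/7 + S/7)
((V + 4)² + f(-7))² = ((3 + 4)² + (-(1 - 7)²/7 + (⅐)*(-7)))² = (7² + (-⅐*(-6)² - 1))² = (49 + (-⅐*36 - 1))² = (49 + (-36/7 - 1))² = (49 - 43/7)² = (300/7)² = 90000/49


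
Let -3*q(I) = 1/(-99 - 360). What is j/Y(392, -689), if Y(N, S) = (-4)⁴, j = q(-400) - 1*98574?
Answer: -135736397/352512 ≈ -385.05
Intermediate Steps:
q(I) = 1/1377 (q(I) = -1/(3*(-99 - 360)) = -⅓/(-459) = -⅓*(-1/459) = 1/1377)
j = -135736397/1377 (j = 1/1377 - 1*98574 = 1/1377 - 98574 = -135736397/1377 ≈ -98574.)
Y(N, S) = 256
j/Y(392, -689) = -135736397/1377/256 = -135736397/1377*1/256 = -135736397/352512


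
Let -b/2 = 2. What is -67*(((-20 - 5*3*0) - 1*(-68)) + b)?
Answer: -2948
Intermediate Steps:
b = -4 (b = -2*2 = -4)
-67*(((-20 - 5*3*0) - 1*(-68)) + b) = -67*(((-20 - 5*3*0) - 1*(-68)) - 4) = -67*(((-20 - 15*0) + 68) - 4) = -67*(((-20 - 1*0) + 68) - 4) = -67*(((-20 + 0) + 68) - 4) = -67*((-20 + 68) - 4) = -67*(48 - 4) = -67*44 = -2948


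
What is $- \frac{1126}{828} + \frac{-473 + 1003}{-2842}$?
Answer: $- \frac{909733}{588294} \approx -1.5464$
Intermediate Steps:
$- \frac{1126}{828} + \frac{-473 + 1003}{-2842} = \left(-1126\right) \frac{1}{828} + 530 \left(- \frac{1}{2842}\right) = - \frac{563}{414} - \frac{265}{1421} = - \frac{909733}{588294}$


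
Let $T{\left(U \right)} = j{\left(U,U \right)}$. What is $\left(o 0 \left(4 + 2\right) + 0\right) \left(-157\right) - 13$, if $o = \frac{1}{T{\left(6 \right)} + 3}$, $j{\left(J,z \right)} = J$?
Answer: $-13$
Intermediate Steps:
$T{\left(U \right)} = U$
$o = \frac{1}{9}$ ($o = \frac{1}{6 + 3} = \frac{1}{9} \approx 0.11111$)
$\left(o 0 \left(4 + 2\right) + 0\right) \left(-157\right) - 13 = \left(\frac{0 \left(4 + 2\right)}{9} + 0\right) \left(-157\right) - 13 = \left(\frac{0 \cdot 6}{9} + 0\right) \left(-157\right) - 13 = \left(\frac{1}{9} \cdot 0 + 0\right) \left(-157\right) - 13 = \left(0 + 0\right) \left(-157\right) - 13 = 0 \left(-157\right) - 13 = 0 - 13 = -13$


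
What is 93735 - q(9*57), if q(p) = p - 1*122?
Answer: 93344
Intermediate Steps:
q(p) = -122 + p (q(p) = p - 122 = -122 + p)
93735 - q(9*57) = 93735 - (-122 + 9*57) = 93735 - (-122 + 513) = 93735 - 1*391 = 93735 - 391 = 93344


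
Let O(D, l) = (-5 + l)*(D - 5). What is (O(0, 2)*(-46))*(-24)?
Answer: 16560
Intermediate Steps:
O(D, l) = (-5 + D)*(-5 + l) (O(D, l) = (-5 + l)*(-5 + D) = (-5 + D)*(-5 + l))
(O(0, 2)*(-46))*(-24) = ((25 - 5*0 - 5*2 + 0*2)*(-46))*(-24) = ((25 + 0 - 10 + 0)*(-46))*(-24) = (15*(-46))*(-24) = -690*(-24) = 16560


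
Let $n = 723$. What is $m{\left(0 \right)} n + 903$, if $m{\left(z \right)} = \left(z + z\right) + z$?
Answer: $903$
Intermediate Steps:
$m{\left(z \right)} = 3 z$ ($m{\left(z \right)} = 2 z + z = 3 z$)
$m{\left(0 \right)} n + 903 = 3 \cdot 0 \cdot 723 + 903 = 0 \cdot 723 + 903 = 0 + 903 = 903$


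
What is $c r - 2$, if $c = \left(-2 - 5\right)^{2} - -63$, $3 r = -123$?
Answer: $-4594$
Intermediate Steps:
$r = -41$ ($r = \frac{1}{3} \left(-123\right) = -41$)
$c = 112$ ($c = \left(-7\right)^{2} + 63 = 49 + 63 = 112$)
$c r - 2 = 112 \left(-41\right) - 2 = -4592 - 2 = -4594$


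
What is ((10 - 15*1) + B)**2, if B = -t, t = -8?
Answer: 9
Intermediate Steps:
B = 8 (B = -1*(-8) = 8)
((10 - 15*1) + B)**2 = ((10 - 15*1) + 8)**2 = ((10 - 15) + 8)**2 = (-5 + 8)**2 = 3**2 = 9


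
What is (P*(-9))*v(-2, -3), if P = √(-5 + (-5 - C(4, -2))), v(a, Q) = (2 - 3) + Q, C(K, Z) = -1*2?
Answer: 72*I*√2 ≈ 101.82*I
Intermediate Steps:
C(K, Z) = -2
v(a, Q) = -1 + Q
P = 2*I*√2 (P = √(-5 + (-5 - 1*(-2))) = √(-5 + (-5 + 2)) = √(-5 - 3) = √(-8) = 2*I*√2 ≈ 2.8284*I)
(P*(-9))*v(-2, -3) = ((2*I*√2)*(-9))*(-1 - 3) = -18*I*√2*(-4) = 72*I*√2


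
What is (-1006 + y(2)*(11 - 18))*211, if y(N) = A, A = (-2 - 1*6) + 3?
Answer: -204881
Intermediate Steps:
A = -5 (A = (-2 - 6) + 3 = -8 + 3 = -5)
y(N) = -5
(-1006 + y(2)*(11 - 18))*211 = (-1006 - 5*(11 - 18))*211 = (-1006 - 5*(-7))*211 = (-1006 + 35)*211 = -971*211 = -204881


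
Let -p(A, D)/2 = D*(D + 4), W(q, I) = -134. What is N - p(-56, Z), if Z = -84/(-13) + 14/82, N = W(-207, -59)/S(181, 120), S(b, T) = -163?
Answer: 6568775396/46306507 ≈ 141.85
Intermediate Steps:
N = 134/163 (N = -134/(-163) = -134*(-1/163) = 134/163 ≈ 0.82209)
Z = 3535/533 (Z = -84*(-1/13) + 14*(1/82) = 84/13 + 7/41 = 3535/533 ≈ 6.6323)
p(A, D) = -2*D*(4 + D) (p(A, D) = -2*D*(D + 4) = -2*D*(4 + D))
N - p(-56, Z) = 134/163 - (-2)*3535*(4 + 3535/533)/533 = 134/163 - (-2)*3535*5667/(533*533) = 134/163 - 1*(-40065690/284089) = 134/163 + 40065690/284089 = 6568775396/46306507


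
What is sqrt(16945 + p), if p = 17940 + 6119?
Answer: 6*sqrt(1139) ≈ 202.49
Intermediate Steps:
p = 24059
sqrt(16945 + p) = sqrt(16945 + 24059) = sqrt(41004) = 6*sqrt(1139)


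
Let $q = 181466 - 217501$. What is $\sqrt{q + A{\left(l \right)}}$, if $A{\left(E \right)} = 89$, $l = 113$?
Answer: $3 i \sqrt{3994} \approx 189.59 i$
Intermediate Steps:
$q = -36035$
$\sqrt{q + A{\left(l \right)}} = \sqrt{-36035 + 89} = \sqrt{-35946} = 3 i \sqrt{3994}$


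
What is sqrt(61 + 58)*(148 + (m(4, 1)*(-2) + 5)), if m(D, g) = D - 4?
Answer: 153*sqrt(119) ≈ 1669.0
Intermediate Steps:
m(D, g) = -4 + D
sqrt(61 + 58)*(148 + (m(4, 1)*(-2) + 5)) = sqrt(61 + 58)*(148 + ((-4 + 4)*(-2) + 5)) = sqrt(119)*(148 + (0*(-2) + 5)) = sqrt(119)*(148 + (0 + 5)) = sqrt(119)*(148 + 5) = sqrt(119)*153 = 153*sqrt(119)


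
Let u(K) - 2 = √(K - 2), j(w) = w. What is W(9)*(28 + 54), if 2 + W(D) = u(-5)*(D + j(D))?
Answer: 2788 + 1476*I*√7 ≈ 2788.0 + 3905.1*I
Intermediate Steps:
u(K) = 2 + √(-2 + K) (u(K) = 2 + √(K - 2) = 2 + √(-2 + K))
W(D) = -2 + 2*D*(2 + I*√7) (W(D) = -2 + (2 + √(-2 - 5))*(D + D) = -2 + (2 + √(-7))*(2*D) = -2 + (2 + I*√7)*(2*D) = -2 + 2*D*(2 + I*√7))
W(9)*(28 + 54) = (-2 + 2*9*(2 + I*√7))*(28 + 54) = (-2 + (36 + 18*I*√7))*82 = (34 + 18*I*√7)*82 = 2788 + 1476*I*√7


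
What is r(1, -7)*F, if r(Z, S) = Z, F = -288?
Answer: -288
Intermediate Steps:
r(1, -7)*F = 1*(-288) = -288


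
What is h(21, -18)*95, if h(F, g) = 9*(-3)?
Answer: -2565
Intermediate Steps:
h(F, g) = -27
h(21, -18)*95 = -27*95 = -2565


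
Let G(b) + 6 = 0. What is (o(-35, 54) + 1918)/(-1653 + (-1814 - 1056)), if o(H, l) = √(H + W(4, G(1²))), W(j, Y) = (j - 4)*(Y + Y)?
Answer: -1918/4523 - I*√35/4523 ≈ -0.42405 - 0.001308*I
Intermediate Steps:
G(b) = -6 (G(b) = -6 + 0 = -6)
W(j, Y) = 2*Y*(-4 + j) (W(j, Y) = (-4 + j)*(2*Y) = 2*Y*(-4 + j))
o(H, l) = √H (o(H, l) = √(H + 2*(-6)*(-4 + 4)) = √(H + 2*(-6)*0) = √(H + 0) = √H)
(o(-35, 54) + 1918)/(-1653 + (-1814 - 1056)) = (√(-35) + 1918)/(-1653 + (-1814 - 1056)) = (I*√35 + 1918)/(-1653 - 2870) = (1918 + I*√35)/(-4523) = (1918 + I*√35)*(-1/4523) = -1918/4523 - I*√35/4523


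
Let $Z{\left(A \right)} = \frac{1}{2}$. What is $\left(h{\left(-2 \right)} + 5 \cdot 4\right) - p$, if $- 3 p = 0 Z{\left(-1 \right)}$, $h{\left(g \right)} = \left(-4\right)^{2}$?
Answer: $36$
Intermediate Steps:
$h{\left(g \right)} = 16$
$Z{\left(A \right)} = \frac{1}{2}$
$p = 0$ ($p = - \frac{0 \cdot \frac{1}{2}}{3} = \left(- \frac{1}{3}\right) 0 = 0$)
$\left(h{\left(-2 \right)} + 5 \cdot 4\right) - p = \left(16 + 5 \cdot 4\right) - 0 = \left(16 + 20\right) + 0 = 36 + 0 = 36$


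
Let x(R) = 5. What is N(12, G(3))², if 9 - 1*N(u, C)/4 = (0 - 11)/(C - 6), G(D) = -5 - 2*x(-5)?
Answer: 506944/441 ≈ 1149.5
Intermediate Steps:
G(D) = -15 (G(D) = -5 - 2*5 = -5 - 10 = -15)
N(u, C) = 36 + 44/(-6 + C) (N(u, C) = 36 - 4*(0 - 11)/(C - 6) = 36 - (-44)/(-6 + C) = 36 + 44/(-6 + C))
N(12, G(3))² = (4*(-43 + 9*(-15))/(-6 - 15))² = (4*(-43 - 135)/(-21))² = (4*(-1/21)*(-178))² = (712/21)² = 506944/441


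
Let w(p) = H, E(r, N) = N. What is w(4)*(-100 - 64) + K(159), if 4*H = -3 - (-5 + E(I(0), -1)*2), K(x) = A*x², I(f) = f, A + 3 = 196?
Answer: 4879069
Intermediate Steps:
A = 193 (A = -3 + 196 = 193)
K(x) = 193*x²
H = 1 (H = (-3 - (-5 - 1*2))/4 = (-3 - (-5 - 2))/4 = (-3 - 1*(-7))/4 = (-3 + 7)/4 = (¼)*4 = 1)
w(p) = 1
w(4)*(-100 - 64) + K(159) = 1*(-100 - 64) + 193*159² = 1*(-164) + 193*25281 = -164 + 4879233 = 4879069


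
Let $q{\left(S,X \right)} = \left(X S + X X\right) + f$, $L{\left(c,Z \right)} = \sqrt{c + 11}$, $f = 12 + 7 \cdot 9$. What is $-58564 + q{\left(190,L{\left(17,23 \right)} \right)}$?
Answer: $-58461 + 380 \sqrt{7} \approx -57456.0$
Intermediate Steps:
$f = 75$ ($f = 12 + 63 = 75$)
$L{\left(c,Z \right)} = \sqrt{11 + c}$
$q{\left(S,X \right)} = 75 + X^{2} + S X$ ($q{\left(S,X \right)} = \left(X S + X X\right) + 75 = \left(S X + X^{2}\right) + 75 = \left(X^{2} + S X\right) + 75 = 75 + X^{2} + S X$)
$-58564 + q{\left(190,L{\left(17,23 \right)} \right)} = -58564 + \left(75 + \left(\sqrt{11 + 17}\right)^{2} + 190 \sqrt{11 + 17}\right) = -58564 + \left(75 + \left(\sqrt{28}\right)^{2} + 190 \sqrt{28}\right) = -58564 + \left(75 + \left(2 \sqrt{7}\right)^{2} + 190 \cdot 2 \sqrt{7}\right) = -58564 + \left(75 + 28 + 380 \sqrt{7}\right) = -58564 + \left(103 + 380 \sqrt{7}\right) = -58461 + 380 \sqrt{7}$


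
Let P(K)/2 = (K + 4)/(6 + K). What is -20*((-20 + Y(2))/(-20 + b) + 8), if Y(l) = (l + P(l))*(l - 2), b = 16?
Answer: -260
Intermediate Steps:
P(K) = 2*(4 + K)/(6 + K) (P(K) = 2*((K + 4)/(6 + K)) = 2*((4 + K)/(6 + K)) = 2*(4 + K)/(6 + K))
Y(l) = (-2 + l)*(l + 2*(4 + l)/(6 + l)) (Y(l) = (l + 2*(4 + l)/(6 + l))*(l - 2) = (l + 2*(4 + l)/(6 + l))*(-2 + l) = (-2 + l)*(l + 2*(4 + l)/(6 + l)))
-20*((-20 + Y(2))/(-20 + b) + 8) = -20*((-20 + (-16 + 2³ - 8*2 + 6*2²)/(6 + 2))/(-20 + 16) + 8) = -20*((-20 + (-16 + 8 - 16 + 6*4)/8)/(-4) + 8) = -20*((-20 + (-16 + 8 - 16 + 24)/8)*(-¼) + 8) = -20*((-20 + (⅛)*0)*(-¼) + 8) = -20*((-20 + 0)*(-¼) + 8) = -20*(-20*(-¼) + 8) = -20*(5 + 8) = -20*13 = -260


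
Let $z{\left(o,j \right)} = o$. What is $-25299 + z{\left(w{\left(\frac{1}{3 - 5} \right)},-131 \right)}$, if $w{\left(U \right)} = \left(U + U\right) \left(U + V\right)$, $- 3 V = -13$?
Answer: $- \frac{151817}{6} \approx -25303.0$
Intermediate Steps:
$V = \frac{13}{3}$ ($V = \left(- \frac{1}{3}\right) \left(-13\right) = \frac{13}{3} \approx 4.3333$)
$w{\left(U \right)} = 2 U \left(\frac{13}{3} + U\right)$ ($w{\left(U \right)} = \left(U + U\right) \left(U + \frac{13}{3}\right) = 2 U \left(\frac{13}{3} + U\right)$)
$-25299 + z{\left(w{\left(\frac{1}{3 - 5} \right)},-131 \right)} = -25299 + \frac{2 \left(13 + \frac{3}{3 - 5}\right)}{3 \left(3 - 5\right)} = -25299 + \frac{2 \left(13 + \frac{3}{-2}\right)}{3 \left(-2\right)} = -25299 + \frac{2}{3} \left(- \frac{1}{2}\right) \left(13 + 3 \left(- \frac{1}{2}\right)\right) = -25299 + \frac{2}{3} \left(- \frac{1}{2}\right) \left(13 - \frac{3}{2}\right) = -25299 + \frac{2}{3} \left(- \frac{1}{2}\right) \frac{23}{2} = -25299 - \frac{23}{6} = - \frac{151817}{6}$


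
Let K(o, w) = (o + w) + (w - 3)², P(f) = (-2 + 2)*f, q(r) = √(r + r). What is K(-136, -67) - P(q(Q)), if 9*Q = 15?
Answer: 4697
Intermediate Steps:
Q = 5/3 (Q = (⅑)*15 = 5/3 ≈ 1.6667)
q(r) = √2*√r (q(r) = √(2*r) = √2*√r)
P(f) = 0 (P(f) = 0*f = 0)
K(o, w) = o + w + (-3 + w)² (K(o, w) = (o + w) + (-3 + w)² = o + w + (-3 + w)²)
K(-136, -67) - P(q(Q)) = (-136 - 67 + (-3 - 67)²) - 1*0 = (-136 - 67 + (-70)²) + 0 = (-136 - 67 + 4900) + 0 = 4697 + 0 = 4697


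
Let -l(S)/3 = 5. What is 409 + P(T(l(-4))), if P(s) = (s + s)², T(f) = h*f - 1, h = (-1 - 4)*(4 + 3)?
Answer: 1098713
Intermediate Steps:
l(S) = -15 (l(S) = -3*5 = -15)
h = -35 (h = -5*7 = -35)
T(f) = -1 - 35*f (T(f) = -35*f - 1 = -1 - 35*f)
P(s) = 4*s² (P(s) = (2*s)² = 4*s²)
409 + P(T(l(-4))) = 409 + 4*(-1 - 35*(-15))² = 409 + 4*(-1 + 525)² = 409 + 4*524² = 409 + 4*274576 = 409 + 1098304 = 1098713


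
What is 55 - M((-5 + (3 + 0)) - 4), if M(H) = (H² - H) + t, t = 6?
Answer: 7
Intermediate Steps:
M(H) = 6 + H² - H (M(H) = (H² - H) + 6 = 6 + H² - H)
55 - M((-5 + (3 + 0)) - 4) = 55 - (6 + ((-5 + (3 + 0)) - 4)² - ((-5 + (3 + 0)) - 4)) = 55 - (6 + ((-5 + 3) - 4)² - ((-5 + 3) - 4)) = 55 - (6 + (-2 - 4)² - (-2 - 4)) = 55 - (6 + (-6)² - 1*(-6)) = 55 - (6 + 36 + 6) = 55 - 1*48 = 55 - 48 = 7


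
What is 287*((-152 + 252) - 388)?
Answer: -82656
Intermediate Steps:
287*((-152 + 252) - 388) = 287*(100 - 388) = 287*(-288) = -82656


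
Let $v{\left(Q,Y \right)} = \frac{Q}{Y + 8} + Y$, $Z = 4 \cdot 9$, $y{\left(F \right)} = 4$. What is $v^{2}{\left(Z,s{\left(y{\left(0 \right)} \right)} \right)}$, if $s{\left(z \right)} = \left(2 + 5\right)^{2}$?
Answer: $\frac{889249}{361} \approx 2463.3$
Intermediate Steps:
$Z = 36$
$s{\left(z \right)} = 49$ ($s{\left(z \right)} = 7^{2} = 49$)
$v{\left(Q,Y \right)} = Y + \frac{Q}{8 + Y}$ ($v{\left(Q,Y \right)} = \frac{Q}{8 + Y} + Y = Y + \frac{Q}{8 + Y}$)
$v^{2}{\left(Z,s{\left(y{\left(0 \right)} \right)} \right)} = \left(\frac{36 + 49^{2} + 8 \cdot 49}{8 + 49}\right)^{2} = \left(\frac{36 + 2401 + 392}{57}\right)^{2} = \left(\frac{1}{57} \cdot 2829\right)^{2} = \left(\frac{943}{19}\right)^{2} = \frac{889249}{361}$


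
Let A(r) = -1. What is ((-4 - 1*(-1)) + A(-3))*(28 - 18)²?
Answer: -400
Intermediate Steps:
((-4 - 1*(-1)) + A(-3))*(28 - 18)² = ((-4 - 1*(-1)) - 1)*(28 - 18)² = ((-4 + 1) - 1)*10² = (-3 - 1)*100 = -4*100 = -400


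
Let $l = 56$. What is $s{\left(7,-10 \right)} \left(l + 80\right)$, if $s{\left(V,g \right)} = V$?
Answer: $952$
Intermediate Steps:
$s{\left(7,-10 \right)} \left(l + 80\right) = 7 \left(56 + 80\right) = 7 \cdot 136 = 952$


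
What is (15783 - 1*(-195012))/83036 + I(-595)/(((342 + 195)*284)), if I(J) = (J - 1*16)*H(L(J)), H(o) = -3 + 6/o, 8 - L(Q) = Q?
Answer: 811528053557/318174313986 ≈ 2.5506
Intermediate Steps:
L(Q) = 8 - Q
I(J) = (-16 + J)*(-3 + 6/(8 - J)) (I(J) = (J - 1*16)*(-3 + 6/(8 - J)) = (J - 16)*(-3 + 6/(8 - J)) = (-16 + J)*(-3 + 6/(8 - J)))
(15783 - 1*(-195012))/83036 + I(-595)/(((342 + 195)*284)) = (15783 - 1*(-195012))/83036 + (-3*(-16 - 595)*(-6 - 595)/(-8 - 595))/(((342 + 195)*284)) = (15783 + 195012)*(1/83036) + (-3*(-611)*(-601)/(-603))/((537*284)) = 210795*(1/83036) - 3*(-1/603)*(-611)*(-601)/152508 = 210795/83036 + (367211/201)*(1/152508) = 210795/83036 + 367211/30654108 = 811528053557/318174313986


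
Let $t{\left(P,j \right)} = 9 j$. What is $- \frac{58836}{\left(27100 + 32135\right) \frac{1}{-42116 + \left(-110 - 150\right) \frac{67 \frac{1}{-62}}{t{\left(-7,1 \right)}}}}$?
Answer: $\frac{230277318248}{5508855} \approx 41801.0$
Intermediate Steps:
$- \frac{58836}{\left(27100 + 32135\right) \frac{1}{-42116 + \left(-110 - 150\right) \frac{67 \frac{1}{-62}}{t{\left(-7,1 \right)}}}} = - \frac{58836}{\left(27100 + 32135\right) \frac{1}{-42116 + \left(-110 - 150\right) \frac{67 \frac{1}{-62}}{9 \cdot 1}}} = - \frac{58836}{59235 \frac{1}{-42116 + \left(-110 - 150\right) \frac{67 \left(- \frac{1}{62}\right)}{9}}} = - \frac{58836}{59235 \frac{1}{-42116 - 260 \left(\left(- \frac{67}{62}\right) \frac{1}{9}\right)}} = - \frac{58836}{59235 \frac{1}{-42116 - - \frac{8710}{279}}} = - \frac{58836}{59235 \frac{1}{-42116 + \frac{8710}{279}}} = - \frac{58836}{59235 \frac{1}{- \frac{11741654}{279}}} = - \frac{58836}{59235 \left(- \frac{279}{11741654}\right)} = - \frac{58836}{- \frac{16526565}{11741654}} = \left(-58836\right) \left(- \frac{11741654}{16526565}\right) = \frac{230277318248}{5508855}$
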